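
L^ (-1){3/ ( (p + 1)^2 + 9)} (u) exp (-u) * sin (3 * u)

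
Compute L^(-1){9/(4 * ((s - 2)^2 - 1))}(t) 9 * exp(2 * t) * sinh(t)/4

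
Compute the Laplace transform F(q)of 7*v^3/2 21/q^4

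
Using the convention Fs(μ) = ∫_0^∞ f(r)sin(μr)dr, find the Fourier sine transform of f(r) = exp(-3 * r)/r atan(μ/3)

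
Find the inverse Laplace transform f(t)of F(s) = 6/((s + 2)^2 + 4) 3 * exp(-2 * t) * sin(2 * t)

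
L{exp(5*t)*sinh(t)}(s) 1/((s - 5)^2 - 1)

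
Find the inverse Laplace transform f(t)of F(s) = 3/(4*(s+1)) 3*exp(-t)/4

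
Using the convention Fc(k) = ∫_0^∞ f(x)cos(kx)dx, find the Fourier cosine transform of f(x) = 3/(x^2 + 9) pi*exp(-3*k)/2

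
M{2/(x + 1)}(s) 2*pi*csc(pi*s)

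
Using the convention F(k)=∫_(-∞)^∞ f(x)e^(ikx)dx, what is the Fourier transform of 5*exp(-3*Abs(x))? 30/(k^2 + 9)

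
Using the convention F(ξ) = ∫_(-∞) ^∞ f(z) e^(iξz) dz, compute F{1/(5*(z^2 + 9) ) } pi*exp(-3*Abs(ξ) ) /15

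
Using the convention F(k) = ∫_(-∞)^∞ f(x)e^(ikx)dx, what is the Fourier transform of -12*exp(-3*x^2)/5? -4*sqrt(3)*sqrt(pi)*exp(-k^2/12)/5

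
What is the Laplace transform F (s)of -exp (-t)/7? -1/ (7 * s + 7)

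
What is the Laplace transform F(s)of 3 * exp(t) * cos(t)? 3 * (s - 1)/((s - 1)^2+1)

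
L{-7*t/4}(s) -7/(4*s^2)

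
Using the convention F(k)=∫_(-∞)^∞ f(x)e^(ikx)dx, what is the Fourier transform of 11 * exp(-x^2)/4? 11 * sqrt(pi) * exp(-k^2/4)/4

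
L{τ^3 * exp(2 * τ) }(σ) 6/(σ - 2) ^4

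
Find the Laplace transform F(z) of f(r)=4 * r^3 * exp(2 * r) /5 24/(5 * (z - 2) ^4) 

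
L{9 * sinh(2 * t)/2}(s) 9/(s^2 - 4)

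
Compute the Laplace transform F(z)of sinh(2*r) 2/(z^2 - 4)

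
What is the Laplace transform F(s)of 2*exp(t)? 2/(s - 1)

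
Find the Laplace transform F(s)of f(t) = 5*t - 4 5/s^2 - 4/s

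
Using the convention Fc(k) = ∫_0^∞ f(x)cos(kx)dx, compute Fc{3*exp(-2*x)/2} 3/(k^2 + 4)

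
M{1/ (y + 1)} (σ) pi*csc (pi*σ)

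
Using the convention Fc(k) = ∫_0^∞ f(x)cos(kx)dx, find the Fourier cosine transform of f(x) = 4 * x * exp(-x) 4 * (1 - k^2)/(k^2 + 1)^2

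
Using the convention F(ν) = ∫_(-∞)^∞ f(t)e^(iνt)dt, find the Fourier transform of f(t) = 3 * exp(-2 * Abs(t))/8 3/(2 * (ν^2 + 4))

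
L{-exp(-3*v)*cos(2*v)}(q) (-q - 3)/((q + 3)^2 + 4)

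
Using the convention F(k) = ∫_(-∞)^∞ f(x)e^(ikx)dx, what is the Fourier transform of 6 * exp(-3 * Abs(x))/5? 36/(5 * (k^2 + 9))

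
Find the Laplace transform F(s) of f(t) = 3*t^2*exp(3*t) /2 3/(s - 3) ^3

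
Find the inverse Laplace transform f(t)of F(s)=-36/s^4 -6*t^3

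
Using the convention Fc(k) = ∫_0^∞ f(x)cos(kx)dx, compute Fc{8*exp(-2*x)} 16/(k^2 + 4)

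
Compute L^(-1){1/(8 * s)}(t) 1/8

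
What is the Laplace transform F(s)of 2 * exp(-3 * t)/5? 2/(5 * (s + 3))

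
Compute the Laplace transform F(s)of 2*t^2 4/s^3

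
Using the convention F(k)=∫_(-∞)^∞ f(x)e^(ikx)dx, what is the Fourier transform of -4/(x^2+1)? -4*pi*exp(-Abs(k))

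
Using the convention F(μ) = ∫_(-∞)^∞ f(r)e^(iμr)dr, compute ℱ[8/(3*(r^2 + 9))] 8*pi*exp(-3*Abs(μ))/9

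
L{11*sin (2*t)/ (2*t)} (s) 11*atan (2/s)/2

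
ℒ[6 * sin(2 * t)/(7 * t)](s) 6 * atan(2/s)/7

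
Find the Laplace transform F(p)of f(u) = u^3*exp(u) 6/(p - 1)^4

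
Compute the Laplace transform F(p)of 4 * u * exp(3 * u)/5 4/(5 * (p - 3)^2)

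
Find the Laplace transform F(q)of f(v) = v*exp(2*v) (q - 2)^(-2)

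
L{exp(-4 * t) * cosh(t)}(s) (s + 4)/((s + 4)^2 - 1)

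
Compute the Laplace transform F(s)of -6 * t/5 -6/(5 * s^2)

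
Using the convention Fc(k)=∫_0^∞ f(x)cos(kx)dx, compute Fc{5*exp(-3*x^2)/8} 5*sqrt(3)*sqrt(pi)*exp(-k^2/12)/48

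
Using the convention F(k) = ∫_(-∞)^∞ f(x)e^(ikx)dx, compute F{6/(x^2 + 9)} 2*pi*exp(-3*Abs(k))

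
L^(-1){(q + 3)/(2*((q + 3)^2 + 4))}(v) exp(-3*v)*cos(2*v)/2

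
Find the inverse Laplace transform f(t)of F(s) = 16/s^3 8*t^2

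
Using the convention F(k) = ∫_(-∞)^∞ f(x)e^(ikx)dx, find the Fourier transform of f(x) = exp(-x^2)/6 sqrt(pi) * exp(-k^2/4)/6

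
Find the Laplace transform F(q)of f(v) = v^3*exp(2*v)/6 (q - 2)^(-4)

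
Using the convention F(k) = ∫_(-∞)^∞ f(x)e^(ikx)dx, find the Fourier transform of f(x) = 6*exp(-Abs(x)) 12/(k^2+1)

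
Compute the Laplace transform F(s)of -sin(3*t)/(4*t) -atan(3/s)/4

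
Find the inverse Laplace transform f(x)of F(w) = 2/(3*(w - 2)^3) x^2*exp(2*x)/3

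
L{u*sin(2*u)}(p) 4*p/(p^2 + 4)^2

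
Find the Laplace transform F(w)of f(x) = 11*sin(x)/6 11/(6*(w^2 + 1))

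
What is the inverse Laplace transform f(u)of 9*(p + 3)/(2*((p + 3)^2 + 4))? 9*exp(-3*u)*cos(2*u)/2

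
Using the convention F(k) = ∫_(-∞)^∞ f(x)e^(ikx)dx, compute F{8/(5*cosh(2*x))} 4*pi/(5*cosh(pi*k/4))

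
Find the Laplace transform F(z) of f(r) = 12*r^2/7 24/(7*z^3) 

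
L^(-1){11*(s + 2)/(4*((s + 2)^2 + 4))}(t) 11*exp(-2*t)*cos(2*t)/4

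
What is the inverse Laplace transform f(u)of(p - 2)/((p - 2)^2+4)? exp(2*u)*cos(2*u)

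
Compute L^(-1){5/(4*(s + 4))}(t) 5*exp(-4*t)/4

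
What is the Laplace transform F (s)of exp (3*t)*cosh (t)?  (s - 3)/ ( (s - 3)^2 - 1)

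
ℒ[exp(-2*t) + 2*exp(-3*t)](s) 1/(s + 2) + 2/(s + 3)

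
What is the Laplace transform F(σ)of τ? σ^(-2)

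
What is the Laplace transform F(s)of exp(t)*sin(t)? 1/((s - 1)^2 + 1)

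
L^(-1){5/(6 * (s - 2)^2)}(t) 5 * t * exp(2 * t)/6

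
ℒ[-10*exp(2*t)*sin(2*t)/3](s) -20/(3*(s - 2)^2 + 12)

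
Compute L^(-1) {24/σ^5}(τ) τ^4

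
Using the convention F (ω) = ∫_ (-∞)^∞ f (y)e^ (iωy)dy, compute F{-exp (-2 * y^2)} -sqrt (2) * sqrt (pi) * exp (-ω^2/8)/2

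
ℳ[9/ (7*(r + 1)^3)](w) 9*pi*(w - 2)*(w - 1)/ (14*sin (pi*w))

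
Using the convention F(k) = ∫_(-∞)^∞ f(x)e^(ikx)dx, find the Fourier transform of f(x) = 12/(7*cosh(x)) 12*pi/(7*cosh(pi*k/2))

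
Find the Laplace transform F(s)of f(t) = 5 5/s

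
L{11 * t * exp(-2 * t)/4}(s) 11/(4 * (s + 2)^2)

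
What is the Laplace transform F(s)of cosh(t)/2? s/(2*(s^2 - 1))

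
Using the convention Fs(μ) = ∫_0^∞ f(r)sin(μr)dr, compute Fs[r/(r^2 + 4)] pi * exp(-2 * μ)/2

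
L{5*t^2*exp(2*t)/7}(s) 10/(7*(s - 2)^3)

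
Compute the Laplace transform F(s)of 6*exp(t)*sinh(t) 6/(s*(s - 2))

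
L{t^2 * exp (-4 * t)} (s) 2/ (s + 4)^3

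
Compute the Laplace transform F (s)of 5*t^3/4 15/ (2*s^4)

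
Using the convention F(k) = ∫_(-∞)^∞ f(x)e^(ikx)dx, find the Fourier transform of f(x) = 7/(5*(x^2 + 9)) 7*pi*exp(-3*Abs(k))/15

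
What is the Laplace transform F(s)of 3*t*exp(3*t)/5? 3/(5*(s - 3)^2)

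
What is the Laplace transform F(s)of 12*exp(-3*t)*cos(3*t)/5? 12*(s + 3)/(5*((s + 3)^2 + 9))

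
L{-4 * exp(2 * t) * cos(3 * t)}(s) 4 * (2 - s)/((s - 2)^2 + 9)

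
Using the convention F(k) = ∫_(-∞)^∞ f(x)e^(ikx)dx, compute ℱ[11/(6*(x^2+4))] 11*pi*exp(-2*Abs(k))/12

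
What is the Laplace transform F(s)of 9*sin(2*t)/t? 9*atan(2/s)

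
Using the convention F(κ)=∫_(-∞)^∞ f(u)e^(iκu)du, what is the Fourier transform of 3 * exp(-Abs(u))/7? 6/(7 * (κ^2 + 1))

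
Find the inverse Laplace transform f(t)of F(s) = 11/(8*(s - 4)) 11*exp(4*t)/8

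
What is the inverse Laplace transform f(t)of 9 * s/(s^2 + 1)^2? 9 * t * sin(t)/2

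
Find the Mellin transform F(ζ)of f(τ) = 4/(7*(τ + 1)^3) 2*pi*(ζ - 2)*(ζ - 1)/(7*sin(pi*ζ))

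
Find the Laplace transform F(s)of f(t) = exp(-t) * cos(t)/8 (s + 1)/(8 * ((s + 1)^2 + 1))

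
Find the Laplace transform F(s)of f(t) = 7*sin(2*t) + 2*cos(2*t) 14/(s^2 + 4) + 2*s/(s^2 + 4)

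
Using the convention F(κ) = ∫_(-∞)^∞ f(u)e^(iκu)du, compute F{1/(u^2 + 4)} pi*exp(-2*Abs(κ))/2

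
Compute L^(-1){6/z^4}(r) r^3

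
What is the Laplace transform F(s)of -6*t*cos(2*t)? 6*(4 - s^2)/(s^2 + 4)^2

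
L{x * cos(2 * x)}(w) (w^2 - 4)/(w^2 + 4)^2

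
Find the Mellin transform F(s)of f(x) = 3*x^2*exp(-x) 3*gamma(s + 2)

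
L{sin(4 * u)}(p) 4/(p^2+16)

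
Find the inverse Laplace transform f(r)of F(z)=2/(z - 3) 2 * exp(3 * r)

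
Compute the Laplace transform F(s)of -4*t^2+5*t 5/s^2 - 8/s^3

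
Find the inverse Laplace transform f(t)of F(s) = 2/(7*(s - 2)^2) 2*t*exp(2*t)/7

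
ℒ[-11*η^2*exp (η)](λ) -22/ (λ - 1)^3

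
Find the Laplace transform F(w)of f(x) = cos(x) w/(w^2 + 1)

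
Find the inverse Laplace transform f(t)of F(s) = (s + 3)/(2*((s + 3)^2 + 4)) exp(-3*t)*cos(2*t)/2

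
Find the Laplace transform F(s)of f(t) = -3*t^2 -6/s^3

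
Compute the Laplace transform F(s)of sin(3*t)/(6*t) atan(3/s)/6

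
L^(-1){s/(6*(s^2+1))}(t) cos(t)/6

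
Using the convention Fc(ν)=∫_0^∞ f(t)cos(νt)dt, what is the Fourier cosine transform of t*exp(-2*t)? (4 - ν^2)/(ν^2 + 4)^2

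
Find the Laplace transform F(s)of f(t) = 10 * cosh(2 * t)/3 10 * s/(3 * (s^2 - 4))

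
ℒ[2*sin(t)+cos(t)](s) 2/(s^2+1)+s/(s^2+1)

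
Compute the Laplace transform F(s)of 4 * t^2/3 8/(3 * s^3)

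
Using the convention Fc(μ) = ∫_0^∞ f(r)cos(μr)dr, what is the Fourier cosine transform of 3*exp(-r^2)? 3*sqrt(pi)*exp(-μ^2/4)/2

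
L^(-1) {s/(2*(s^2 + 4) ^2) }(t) t*sin(2*t) /8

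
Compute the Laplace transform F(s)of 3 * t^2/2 3/s^3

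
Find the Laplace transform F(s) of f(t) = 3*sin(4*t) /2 6/(s^2 + 16) 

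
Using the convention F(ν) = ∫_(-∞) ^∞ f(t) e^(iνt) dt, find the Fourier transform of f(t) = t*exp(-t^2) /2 I*sqrt(pi)*ν*exp(-ν^2/4) /4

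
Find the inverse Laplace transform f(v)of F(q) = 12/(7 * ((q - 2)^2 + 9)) 4 * exp(2 * v) * sin(3 * v)/7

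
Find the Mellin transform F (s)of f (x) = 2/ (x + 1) 2*pi*csc (pi*s)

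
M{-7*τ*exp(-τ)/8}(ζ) -7*gamma(ζ + 1)/8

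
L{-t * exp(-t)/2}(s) -1/(2 * (s + 1)^2)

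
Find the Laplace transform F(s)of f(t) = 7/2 7/(2*s)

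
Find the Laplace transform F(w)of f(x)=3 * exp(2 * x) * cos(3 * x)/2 3 * (w - 2)/(2 * ((w - 2)^2 + 9))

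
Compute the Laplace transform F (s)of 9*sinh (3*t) 27/ (s^2-9)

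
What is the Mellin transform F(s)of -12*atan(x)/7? 6*pi*sec(pi*s/2)/(7*s)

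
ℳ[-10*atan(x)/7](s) 5*pi*sec(pi*s/2)/(7*s)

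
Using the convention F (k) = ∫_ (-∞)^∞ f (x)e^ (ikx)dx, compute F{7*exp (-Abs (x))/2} 7/ (k^2 + 1)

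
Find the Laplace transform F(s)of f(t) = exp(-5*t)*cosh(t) (s+5)/((s+5)^2 - 1)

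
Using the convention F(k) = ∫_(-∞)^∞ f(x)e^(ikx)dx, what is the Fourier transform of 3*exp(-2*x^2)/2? 3*sqrt(2)*sqrt(pi)*exp(-k^2/8)/4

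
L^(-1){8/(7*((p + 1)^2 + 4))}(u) 4*exp(-u)*sin(2*u)/7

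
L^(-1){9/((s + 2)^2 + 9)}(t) 3*exp(-2*t)*sin(3*t)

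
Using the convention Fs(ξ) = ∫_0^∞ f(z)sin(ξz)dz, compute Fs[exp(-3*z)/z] atan(ξ/3)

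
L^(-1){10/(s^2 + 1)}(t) 10*sin(t)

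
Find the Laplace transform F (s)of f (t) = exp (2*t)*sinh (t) 1/ ( (s - 2)^2-1)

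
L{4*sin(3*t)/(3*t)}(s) 4*atan(3/s)/3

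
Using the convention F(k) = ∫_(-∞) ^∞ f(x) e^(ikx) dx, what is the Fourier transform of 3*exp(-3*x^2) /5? sqrt(3)*sqrt(pi)*exp(-k^2/12) /5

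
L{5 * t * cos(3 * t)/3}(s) 5 * (s^2 - 9)/(3 * (s^2+9)^2)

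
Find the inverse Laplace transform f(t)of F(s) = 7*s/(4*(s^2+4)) 7*cos(2*t)/4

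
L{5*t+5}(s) 5/s^2+5/s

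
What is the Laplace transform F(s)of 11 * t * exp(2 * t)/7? 11/(7 * (s - 2)^2)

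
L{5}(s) 5/s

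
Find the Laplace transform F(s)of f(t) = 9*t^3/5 54/(5*s^4)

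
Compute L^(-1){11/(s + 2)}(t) 11*exp(-2*t)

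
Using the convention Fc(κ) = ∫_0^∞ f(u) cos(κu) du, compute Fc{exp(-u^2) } sqrt(pi)*exp(-κ^2/4) /2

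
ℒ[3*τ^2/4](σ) 3/(2*σ^3)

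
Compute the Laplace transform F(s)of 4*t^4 96/s^5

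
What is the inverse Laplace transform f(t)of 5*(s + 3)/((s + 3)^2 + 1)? 5*exp(-3*t)*cos(t)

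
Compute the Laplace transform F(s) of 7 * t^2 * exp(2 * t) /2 7/(s - 2) ^3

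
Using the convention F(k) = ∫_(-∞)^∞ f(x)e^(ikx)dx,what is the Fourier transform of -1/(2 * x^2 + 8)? -pi * exp(-2 * Abs(k))/4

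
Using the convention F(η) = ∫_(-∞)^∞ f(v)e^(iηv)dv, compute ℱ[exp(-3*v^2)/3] sqrt(3)*sqrt(pi)*exp(-η^2/12)/9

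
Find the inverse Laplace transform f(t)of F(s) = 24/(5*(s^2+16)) 6*sin(4*t)/5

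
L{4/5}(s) 4/(5*s)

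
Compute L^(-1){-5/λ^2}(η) -5 * η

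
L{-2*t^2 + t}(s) s^(-2)-4/s^3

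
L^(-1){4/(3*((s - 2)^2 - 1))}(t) 4*exp(2*t)*sinh(t)/3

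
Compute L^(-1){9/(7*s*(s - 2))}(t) 9*exp(t)*sinh(t)/7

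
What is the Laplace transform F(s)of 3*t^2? 6/s^3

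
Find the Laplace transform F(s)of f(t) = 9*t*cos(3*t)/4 9*(s^2 - 9)/(4*(s^2 + 9)^2)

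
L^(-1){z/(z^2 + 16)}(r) cos(4*r)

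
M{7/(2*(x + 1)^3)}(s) 7*pi*(s - 2)*(s - 1)/(4*sin(pi*s))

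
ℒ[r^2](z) 2/z^3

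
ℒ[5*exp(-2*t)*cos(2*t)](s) 5*(s + 2)/((s + 2)^2 + 4)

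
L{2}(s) 2/s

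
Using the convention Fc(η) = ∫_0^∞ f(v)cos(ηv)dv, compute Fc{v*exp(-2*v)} (4 - η^2)/(η^2 + 4)^2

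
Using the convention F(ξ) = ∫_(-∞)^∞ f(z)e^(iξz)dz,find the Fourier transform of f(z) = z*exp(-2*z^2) sqrt(2)*I*sqrt(pi)*ξ*exp(-ξ^2/8)/8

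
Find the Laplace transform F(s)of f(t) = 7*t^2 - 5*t 14/s^3 - 5/s^2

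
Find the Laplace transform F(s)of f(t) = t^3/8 3/(4 * s^4)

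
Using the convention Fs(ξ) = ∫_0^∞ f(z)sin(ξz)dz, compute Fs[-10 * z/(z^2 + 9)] -5 * pi * exp(-3 * ξ)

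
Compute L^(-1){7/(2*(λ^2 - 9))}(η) 7*sinh(3*η)/6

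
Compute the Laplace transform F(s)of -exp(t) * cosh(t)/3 (1 - s)/(3 * s * (s - 2))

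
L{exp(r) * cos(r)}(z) (z - 1)/((z - 1)^2 + 1)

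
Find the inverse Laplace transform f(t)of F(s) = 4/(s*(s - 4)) 2*exp(2*t)*sinh(2*t)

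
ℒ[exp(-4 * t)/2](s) 1/(2 * (s + 4))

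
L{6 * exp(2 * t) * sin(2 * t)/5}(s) 12/(5 * ((s - 2)^2+4))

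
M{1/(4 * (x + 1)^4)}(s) gamma(s) * gamma(4 - s)/24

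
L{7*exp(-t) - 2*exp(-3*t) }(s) 7/(s + 1) - 2/(s + 3) 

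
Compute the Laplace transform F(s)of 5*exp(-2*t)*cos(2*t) 5*(s+2)/((s+2)^2+4)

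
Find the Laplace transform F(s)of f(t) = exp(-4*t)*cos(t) (s + 4)/((s + 4)^2 + 1)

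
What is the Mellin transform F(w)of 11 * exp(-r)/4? 11 * gamma(w)/4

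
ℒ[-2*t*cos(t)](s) 2*(1 - s^2)/(s^2 + 1)^2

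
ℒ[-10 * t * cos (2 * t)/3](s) 10 * (4 - s^2)/ (3 * (s^2 + 4)^2)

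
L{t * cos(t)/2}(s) (s^2 - 1)/(2 * (s^2 + 1)^2)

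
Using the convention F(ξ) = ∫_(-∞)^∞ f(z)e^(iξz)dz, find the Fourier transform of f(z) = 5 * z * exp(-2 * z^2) 5 * sqrt(2) * I * sqrt(pi) * ξ * exp(-ξ^2/8)/8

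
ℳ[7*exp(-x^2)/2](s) 7*gamma(s/2)/4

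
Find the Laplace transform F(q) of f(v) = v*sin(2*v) 4*q/(q^2 + 4) ^2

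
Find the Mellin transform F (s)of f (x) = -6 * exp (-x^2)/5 -3 * gamma (s/2)/5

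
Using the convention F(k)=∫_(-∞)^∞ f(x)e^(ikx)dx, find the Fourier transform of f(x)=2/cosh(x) 2 * pi/cosh(pi * k/2)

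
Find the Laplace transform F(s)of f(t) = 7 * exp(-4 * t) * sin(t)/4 7/(4 * ((s + 4)^2 + 1))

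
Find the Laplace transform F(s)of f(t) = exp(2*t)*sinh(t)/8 1/(8*((s - 2)^2 - 1))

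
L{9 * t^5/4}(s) 270/s^6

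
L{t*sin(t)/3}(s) 2*s/(3*(s^2 + 1)^2)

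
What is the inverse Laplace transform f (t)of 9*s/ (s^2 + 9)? 9*cos (3*t)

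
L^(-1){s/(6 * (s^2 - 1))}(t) cosh(t)/6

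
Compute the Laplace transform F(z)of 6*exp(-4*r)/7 6/(7*(z + 4))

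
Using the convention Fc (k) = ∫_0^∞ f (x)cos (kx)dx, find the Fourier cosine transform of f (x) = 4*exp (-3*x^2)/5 2*sqrt (3)*sqrt (pi)*exp (-k^2/12)/15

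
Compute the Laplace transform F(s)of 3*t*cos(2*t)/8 3*(s^2 - 4)/(8*(s^2+4)^2)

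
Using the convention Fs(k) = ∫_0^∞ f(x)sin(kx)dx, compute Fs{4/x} 2 * pi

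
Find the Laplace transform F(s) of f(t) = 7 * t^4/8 21/s^5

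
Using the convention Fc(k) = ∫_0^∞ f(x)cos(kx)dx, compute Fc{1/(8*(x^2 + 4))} pi*exp(-2*k)/32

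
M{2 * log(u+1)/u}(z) -2 * pi * csc(pi * z)/(z - 1)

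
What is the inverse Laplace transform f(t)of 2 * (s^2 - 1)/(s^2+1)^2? 2 * t * cos(t)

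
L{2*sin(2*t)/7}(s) 4/(7*(s^2 + 4))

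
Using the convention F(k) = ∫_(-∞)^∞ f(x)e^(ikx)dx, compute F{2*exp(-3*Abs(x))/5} 12/(5*(k^2 + 9))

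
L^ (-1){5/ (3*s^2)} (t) 5*t/3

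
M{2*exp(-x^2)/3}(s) gamma(s/2)/3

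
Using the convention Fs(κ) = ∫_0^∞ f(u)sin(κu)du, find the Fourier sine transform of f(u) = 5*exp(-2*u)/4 5*κ/(4*(κ^2 + 4))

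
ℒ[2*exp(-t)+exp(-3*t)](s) 2/(s+1)+1/(s+3)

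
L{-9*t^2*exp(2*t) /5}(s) -18/(5*(s - 2) ^3) 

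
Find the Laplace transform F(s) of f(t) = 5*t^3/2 15/s^4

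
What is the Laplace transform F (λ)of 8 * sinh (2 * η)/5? 16/ (5 * (λ^2 - 4))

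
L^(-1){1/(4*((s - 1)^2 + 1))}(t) exp(t)*sin(t)/4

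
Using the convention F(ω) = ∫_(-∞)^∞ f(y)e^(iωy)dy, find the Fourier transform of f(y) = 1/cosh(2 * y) pi/(2 * cosh(pi * ω/4))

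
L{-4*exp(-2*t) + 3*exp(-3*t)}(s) 3/(s + 3) - 4/(s + 2)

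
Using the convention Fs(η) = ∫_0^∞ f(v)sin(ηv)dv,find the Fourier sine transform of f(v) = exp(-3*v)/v atan(η/3)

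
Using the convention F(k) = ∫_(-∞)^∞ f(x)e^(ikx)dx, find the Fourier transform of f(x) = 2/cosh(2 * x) pi/cosh(pi * k/4)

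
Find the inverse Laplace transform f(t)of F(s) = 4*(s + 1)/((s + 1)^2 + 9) 4*exp(-t)*cos(3*t)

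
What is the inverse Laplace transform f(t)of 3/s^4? t^3/2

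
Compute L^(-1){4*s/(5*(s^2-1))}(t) 4*cosh(t)/5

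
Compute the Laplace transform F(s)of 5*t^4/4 30/s^5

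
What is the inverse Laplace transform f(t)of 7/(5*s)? 7/5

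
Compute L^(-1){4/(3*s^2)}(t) 4*t/3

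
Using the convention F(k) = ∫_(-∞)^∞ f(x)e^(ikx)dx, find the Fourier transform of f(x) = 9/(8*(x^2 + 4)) 9*pi*exp(-2*Abs(k))/16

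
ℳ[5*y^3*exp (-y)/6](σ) 5*gamma (σ + 3)/6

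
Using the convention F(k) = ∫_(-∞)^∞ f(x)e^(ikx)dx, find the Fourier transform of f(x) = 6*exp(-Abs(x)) 12/(k^2 + 1)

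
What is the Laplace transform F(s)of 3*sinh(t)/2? 3/(2*(s^2 - 1))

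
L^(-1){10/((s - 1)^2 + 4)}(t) 5*exp(t)*sin(2*t)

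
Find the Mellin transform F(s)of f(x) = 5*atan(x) -5*pi*sec(pi*s/2)/(2*s)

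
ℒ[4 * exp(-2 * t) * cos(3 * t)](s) 4 * (s+2)/((s+2)^2+9)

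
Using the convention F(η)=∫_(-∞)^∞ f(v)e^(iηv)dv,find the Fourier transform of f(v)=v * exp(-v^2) I * sqrt(pi) * η * exp(-η^2/4)/2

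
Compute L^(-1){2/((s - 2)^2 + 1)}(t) 2*exp(2*t)*sin(t)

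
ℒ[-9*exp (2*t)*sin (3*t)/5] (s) -27/ (5*(s - 2)^2 + 45)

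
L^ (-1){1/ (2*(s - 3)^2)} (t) t*exp (3*t)/2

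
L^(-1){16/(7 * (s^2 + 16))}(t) 4 * sin(4 * t)/7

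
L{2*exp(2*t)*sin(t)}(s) 2/((s - 2)^2 + 1)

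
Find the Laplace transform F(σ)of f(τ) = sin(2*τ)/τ atan(2/σ)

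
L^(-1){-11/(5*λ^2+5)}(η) -11*sin(η)/5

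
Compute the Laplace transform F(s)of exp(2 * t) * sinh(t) 1/((s - 2)^2 - 1)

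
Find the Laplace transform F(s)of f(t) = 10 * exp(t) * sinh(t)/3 10/(3 * s * (s - 2))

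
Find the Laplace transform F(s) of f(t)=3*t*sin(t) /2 3*s/(s^2+1) ^2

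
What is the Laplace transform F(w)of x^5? 120/w^6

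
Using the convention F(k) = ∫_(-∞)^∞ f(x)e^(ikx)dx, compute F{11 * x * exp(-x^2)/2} 11 * I * sqrt(pi) * k * exp(-k^2/4)/4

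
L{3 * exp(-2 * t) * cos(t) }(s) 3 * (s + 2) /((s + 2) ^2 + 1) 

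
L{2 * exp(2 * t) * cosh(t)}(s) 2 * (s - 2)/((s - 2)^2-1)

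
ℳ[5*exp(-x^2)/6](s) 5*gamma(s/2)/12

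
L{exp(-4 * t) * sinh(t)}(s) 1/((s + 4)^2 - 1)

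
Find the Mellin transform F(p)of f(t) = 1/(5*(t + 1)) pi*csc(pi*p)/5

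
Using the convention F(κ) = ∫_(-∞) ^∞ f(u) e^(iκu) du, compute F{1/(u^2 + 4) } pi * exp(-2 * Abs(κ) ) /2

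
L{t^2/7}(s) 2/(7*s^3)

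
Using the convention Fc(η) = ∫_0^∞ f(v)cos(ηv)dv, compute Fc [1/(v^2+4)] pi * exp(-2 * η)/4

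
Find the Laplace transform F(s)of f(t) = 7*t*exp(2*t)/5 7/(5*(s - 2)^2)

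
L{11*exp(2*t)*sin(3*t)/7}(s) 33/(7*((s - 2)^2 + 9))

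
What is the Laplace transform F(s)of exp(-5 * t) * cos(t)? (s + 5)/((s + 5)^2 + 1)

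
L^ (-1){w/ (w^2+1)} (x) cos (x)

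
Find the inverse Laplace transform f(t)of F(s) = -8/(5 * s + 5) -8 * exp(-t)/5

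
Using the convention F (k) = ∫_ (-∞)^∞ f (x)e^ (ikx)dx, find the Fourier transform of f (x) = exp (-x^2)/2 sqrt (pi) * exp (-k^2/4)/2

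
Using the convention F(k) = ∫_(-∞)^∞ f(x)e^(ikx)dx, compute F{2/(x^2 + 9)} 2*pi*exp(-3*Abs(k))/3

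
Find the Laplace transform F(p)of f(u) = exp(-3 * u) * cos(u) (p + 3)/((p + 3)^2 + 1)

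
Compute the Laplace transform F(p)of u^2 2/p^3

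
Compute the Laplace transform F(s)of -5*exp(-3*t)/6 -5/(6*s+18)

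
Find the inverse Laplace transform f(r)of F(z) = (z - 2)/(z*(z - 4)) exp(2*r)*cosh(2*r)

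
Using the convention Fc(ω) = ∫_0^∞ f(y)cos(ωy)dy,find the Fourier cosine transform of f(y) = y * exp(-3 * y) (9 - ω^2)/(ω^2 + 9)^2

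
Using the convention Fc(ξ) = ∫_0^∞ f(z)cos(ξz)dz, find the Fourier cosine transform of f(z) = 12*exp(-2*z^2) 3*sqrt(2)*sqrt(pi)*exp(-ξ^2/8)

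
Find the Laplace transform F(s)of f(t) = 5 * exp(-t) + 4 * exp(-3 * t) 5/(s + 1) + 4/(s + 3)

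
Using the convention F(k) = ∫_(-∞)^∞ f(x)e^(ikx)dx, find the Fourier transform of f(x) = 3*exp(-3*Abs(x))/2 9/(k^2 + 9)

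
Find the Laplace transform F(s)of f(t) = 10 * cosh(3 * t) 10 * s/(s^2 - 9)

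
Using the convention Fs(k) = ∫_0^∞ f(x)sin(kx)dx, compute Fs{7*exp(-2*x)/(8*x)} 7*atan(k/2)/8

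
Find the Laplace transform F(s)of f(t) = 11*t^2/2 11/s^3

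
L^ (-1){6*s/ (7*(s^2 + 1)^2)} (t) 3*t*sin (t)/7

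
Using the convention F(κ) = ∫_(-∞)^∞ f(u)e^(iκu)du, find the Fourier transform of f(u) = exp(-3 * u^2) sqrt(3) * sqrt(pi) * exp(-κ^2/12)/3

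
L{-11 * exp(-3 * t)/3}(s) -11/(3 * s + 9)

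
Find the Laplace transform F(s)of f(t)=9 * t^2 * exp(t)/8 9/(4 * (s - 1)^3)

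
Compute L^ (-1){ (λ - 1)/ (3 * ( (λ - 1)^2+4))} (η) exp (η) * cos (2 * η)/3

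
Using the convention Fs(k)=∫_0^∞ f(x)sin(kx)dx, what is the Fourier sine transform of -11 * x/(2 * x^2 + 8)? -11 * pi * exp(-2 * k)/4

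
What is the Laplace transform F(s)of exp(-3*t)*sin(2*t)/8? 1/(4*((s+3)^2+4))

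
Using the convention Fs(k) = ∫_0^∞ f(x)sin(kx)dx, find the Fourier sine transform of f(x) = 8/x 4*pi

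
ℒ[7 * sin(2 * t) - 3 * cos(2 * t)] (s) 14/(s^2 + 4) - 3 * s/(s^2 + 4)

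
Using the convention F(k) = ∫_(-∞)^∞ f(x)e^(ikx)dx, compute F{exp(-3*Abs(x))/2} 3/(k^2 + 9)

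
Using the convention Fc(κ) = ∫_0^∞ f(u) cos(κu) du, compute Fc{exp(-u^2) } sqrt(pi)*exp(-κ^2/4) /2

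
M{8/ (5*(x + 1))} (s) 8*pi*csc (pi*s)/5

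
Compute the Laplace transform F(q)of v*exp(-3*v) (q+3)^(-2)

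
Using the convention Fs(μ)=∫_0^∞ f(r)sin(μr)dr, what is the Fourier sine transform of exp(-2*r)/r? atan(μ/2)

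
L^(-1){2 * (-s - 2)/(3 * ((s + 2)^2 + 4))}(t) -2 * exp(-2 * t) * cos(2 * t)/3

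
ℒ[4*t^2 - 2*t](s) 8/s^3 - 2/s^2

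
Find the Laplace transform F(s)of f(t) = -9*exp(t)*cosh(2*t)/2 9*(1 - s)/(2*((s - 1)^2 - 4))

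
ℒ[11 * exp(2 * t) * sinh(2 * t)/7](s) 22/(7 * s * (s - 4))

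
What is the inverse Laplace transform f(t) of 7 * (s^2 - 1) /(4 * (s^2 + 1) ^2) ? 7 * t * cos(t) /4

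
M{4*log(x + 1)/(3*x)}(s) -4*pi*csc(pi*s)/(3*s - 3)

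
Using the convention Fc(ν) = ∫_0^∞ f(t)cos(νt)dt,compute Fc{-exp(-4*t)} -4/(ν^2 + 16)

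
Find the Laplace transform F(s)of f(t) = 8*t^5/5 192/s^6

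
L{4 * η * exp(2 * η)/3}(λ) 4/(3 * (λ - 2)^2)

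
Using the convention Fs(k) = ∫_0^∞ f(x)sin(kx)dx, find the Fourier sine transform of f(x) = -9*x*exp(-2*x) -36*k/(k^2 + 4)^2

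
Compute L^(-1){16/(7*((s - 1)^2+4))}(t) 8*exp(t)*sin(2*t)/7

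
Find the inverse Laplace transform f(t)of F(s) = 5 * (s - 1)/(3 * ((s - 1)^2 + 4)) 5 * exp(t) * cos(2 * t)/3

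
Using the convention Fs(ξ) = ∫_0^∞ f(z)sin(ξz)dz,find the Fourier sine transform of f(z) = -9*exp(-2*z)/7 -9*ξ/(7*ξ^2 + 28)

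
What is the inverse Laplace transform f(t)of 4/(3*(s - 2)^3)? 2*t^2*exp(2*t)/3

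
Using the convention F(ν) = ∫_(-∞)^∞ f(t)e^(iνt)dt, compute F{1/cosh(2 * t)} pi/(2 * cosh(pi * ν/4))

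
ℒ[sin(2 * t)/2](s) 1/(s^2 + 4)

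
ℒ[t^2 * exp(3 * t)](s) 2/(s - 3) ^3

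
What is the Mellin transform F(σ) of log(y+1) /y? -pi*csc(pi*σ) /(σ - 1) 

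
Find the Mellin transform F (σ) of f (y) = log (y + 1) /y -pi * csc (pi * σ) / (σ - 1) 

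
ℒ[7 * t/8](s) 7/(8 * s^2)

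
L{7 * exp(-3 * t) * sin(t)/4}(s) 7/(4 * ((s + 3)^2 + 1))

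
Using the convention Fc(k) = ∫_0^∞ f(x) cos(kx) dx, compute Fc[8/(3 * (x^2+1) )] 4 * pi * exp(-k) /3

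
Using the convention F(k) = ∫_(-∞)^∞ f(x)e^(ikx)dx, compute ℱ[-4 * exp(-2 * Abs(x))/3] -16/(3 * k^2 + 12)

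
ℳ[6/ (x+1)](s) 6*pi*csc (pi*s)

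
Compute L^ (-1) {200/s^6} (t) 5*t^5/3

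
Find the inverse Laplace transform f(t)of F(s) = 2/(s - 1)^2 2 * t * exp(t)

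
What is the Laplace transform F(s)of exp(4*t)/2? 1/(2*(s - 4))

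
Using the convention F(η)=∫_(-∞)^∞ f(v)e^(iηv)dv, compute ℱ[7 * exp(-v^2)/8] 7 * sqrt(pi) * exp(-η^2/4)/8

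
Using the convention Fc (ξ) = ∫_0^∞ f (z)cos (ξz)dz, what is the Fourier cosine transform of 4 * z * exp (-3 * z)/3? 4 * (9 - ξ^2)/ (3 * (ξ^2 + 9)^2)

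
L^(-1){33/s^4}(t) 11*t^3/2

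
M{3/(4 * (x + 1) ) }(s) 3 * pi * csc(pi * s) /4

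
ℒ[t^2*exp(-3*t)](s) 2/(s + 3)^3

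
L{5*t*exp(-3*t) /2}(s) 5/(2*(s + 3) ^2) 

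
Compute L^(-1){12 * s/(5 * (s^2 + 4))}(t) 12 * cos(2 * t)/5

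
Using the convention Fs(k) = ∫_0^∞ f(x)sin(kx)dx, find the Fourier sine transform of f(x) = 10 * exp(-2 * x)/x 10 * atan(k/2)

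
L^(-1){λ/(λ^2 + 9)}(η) cos(3 * η)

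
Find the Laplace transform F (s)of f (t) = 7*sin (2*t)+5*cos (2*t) 14/ (s^2+4)+5*s/ (s^2+4)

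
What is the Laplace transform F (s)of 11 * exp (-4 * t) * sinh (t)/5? 11/ (5 * ( (s + 4)^2 - 1))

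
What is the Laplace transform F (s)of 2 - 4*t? 2/s - 4/s^2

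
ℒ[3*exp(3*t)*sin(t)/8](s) 3/(8*((s - 3)^2 + 1))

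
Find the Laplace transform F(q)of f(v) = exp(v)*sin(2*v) 2/((q - 1)^2 + 4)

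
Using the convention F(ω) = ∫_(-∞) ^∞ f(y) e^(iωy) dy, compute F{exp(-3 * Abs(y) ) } 6/(ω^2 + 9) 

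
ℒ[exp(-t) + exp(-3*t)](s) 1/(s + 3) + 1/(s + 1) 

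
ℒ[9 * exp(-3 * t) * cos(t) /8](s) 9 * (s + 3) /(8 * ((s + 3) ^2 + 1) ) 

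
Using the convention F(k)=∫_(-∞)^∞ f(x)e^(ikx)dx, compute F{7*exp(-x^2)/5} 7*sqrt(pi)*exp(-k^2/4)/5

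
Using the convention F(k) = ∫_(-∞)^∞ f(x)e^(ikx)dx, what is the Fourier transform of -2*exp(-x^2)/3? -2*sqrt(pi)*exp(-k^2/4)/3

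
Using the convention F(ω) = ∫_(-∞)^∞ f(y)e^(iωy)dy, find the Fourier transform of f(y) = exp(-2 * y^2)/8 sqrt(2) * sqrt(pi) * exp(-ω^2/8)/16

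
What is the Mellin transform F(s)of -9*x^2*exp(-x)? -9*gamma(s + 2)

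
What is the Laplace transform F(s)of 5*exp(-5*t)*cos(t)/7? 5*(s + 5)/(7*((s + 5)^2 + 1))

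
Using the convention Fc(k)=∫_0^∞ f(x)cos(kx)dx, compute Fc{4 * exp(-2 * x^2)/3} sqrt(2) * sqrt(pi) * exp(-k^2/8)/3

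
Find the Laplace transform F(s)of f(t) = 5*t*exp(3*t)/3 5/(3*(s - 3)^2)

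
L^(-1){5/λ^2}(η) 5 * η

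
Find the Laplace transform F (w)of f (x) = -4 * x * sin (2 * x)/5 -16 * w/ (5 * (w^2+4)^2)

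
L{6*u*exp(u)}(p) 6/(p - 1)^2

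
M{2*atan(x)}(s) -pi*sec(pi*s/2)/s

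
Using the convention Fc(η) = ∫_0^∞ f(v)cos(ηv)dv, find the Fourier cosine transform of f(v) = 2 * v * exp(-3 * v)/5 2 * (9 - η^2)/(5 * (η^2 + 9)^2)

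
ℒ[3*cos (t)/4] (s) 3*s/ (4*(s^2 + 1))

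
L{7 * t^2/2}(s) 7/s^3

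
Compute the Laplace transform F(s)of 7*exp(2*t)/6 7/(6*(s - 2))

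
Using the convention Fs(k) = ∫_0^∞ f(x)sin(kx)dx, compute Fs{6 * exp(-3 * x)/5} 6 * k/(5 * (k^2 + 9))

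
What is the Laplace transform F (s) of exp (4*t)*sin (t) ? 1/ ( (s - 4) ^2 + 1) 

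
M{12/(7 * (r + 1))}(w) 12 * pi * csc(pi * w)/7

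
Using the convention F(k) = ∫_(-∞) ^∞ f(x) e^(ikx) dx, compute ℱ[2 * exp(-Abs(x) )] 4/(k^2+1) 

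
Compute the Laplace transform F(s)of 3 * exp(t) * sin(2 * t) 6/((s - 1)^2 + 4)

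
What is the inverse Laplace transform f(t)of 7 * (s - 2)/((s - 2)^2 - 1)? 7 * exp(2 * t) * cosh(t)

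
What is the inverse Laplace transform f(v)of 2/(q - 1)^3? v^2*exp(v)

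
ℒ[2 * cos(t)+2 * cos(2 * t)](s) 2 * s/(s^2+4)+2 * s/(s^2+1)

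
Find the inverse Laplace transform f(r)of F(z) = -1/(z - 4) -exp(4 * r)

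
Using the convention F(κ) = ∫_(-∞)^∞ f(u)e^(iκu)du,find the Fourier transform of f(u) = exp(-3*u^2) sqrt(3)*sqrt(pi)*exp(-κ^2/12)/3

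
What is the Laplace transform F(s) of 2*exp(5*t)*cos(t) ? 2*(s - 5) /((s - 5) ^2 + 1) 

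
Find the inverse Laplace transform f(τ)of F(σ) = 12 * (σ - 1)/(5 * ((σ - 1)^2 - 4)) 12 * exp(τ) * cosh(2 * τ)/5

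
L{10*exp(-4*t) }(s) 10/(s + 4) 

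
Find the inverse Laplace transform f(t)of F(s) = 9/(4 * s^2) 9 * t/4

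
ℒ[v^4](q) 24/q^5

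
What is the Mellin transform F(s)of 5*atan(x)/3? -5*pi*sec(pi*s/2)/(6*s)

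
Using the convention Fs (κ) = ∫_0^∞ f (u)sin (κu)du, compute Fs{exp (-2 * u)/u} atan (κ/2)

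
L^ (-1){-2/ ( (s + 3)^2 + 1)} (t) -2 * exp (-3 * t) * sin (t)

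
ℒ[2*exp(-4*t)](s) 2/(s + 4) 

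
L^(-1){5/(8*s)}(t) 5/8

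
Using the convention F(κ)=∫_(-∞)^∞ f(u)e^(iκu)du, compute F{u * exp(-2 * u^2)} sqrt(2) * I * sqrt(pi) * κ * exp(-κ^2/8)/8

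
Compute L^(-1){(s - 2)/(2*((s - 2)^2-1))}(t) exp(2*t)*cosh(t)/2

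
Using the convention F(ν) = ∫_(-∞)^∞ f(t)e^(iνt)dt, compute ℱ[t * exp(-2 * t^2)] sqrt(2) * I * sqrt(pi) * ν * exp(-ν^2/8)/8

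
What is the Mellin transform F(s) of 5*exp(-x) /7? 5*gamma(s) /7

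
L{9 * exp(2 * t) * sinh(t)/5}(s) 9/(5 * ((s - 2)^2-1))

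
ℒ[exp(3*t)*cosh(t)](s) (s - 3)/((s - 3)^2 - 1)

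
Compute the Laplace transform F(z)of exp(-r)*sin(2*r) 2/((z+1)^2+4)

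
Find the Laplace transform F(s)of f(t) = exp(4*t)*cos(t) (s - 4)/((s - 4)^2+1)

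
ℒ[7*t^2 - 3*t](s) 14/s^3 - 3/s^2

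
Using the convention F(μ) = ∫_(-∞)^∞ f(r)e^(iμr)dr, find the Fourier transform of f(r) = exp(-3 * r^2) sqrt(3) * sqrt(pi) * exp(-μ^2/12)/3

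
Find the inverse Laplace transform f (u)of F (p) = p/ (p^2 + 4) cos (2*u)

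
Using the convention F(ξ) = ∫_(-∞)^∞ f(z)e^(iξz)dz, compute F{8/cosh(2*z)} 4*pi/cosh(pi*ξ/4)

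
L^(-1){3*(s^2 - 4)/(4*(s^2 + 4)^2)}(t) 3*t*cos(2*t)/4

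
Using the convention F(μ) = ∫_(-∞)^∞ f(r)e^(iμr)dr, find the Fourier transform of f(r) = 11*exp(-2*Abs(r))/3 44/(3*(μ^2+4))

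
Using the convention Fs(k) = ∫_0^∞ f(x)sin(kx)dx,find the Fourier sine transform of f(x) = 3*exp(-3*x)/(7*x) 3*atan(k/3)/7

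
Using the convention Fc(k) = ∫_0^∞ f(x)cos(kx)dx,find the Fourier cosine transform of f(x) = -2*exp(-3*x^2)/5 -sqrt(3)*sqrt(pi)*exp(-k^2/12)/15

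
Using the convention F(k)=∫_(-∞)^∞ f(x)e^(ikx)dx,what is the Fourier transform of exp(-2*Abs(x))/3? 4/(3*(k^2 + 4))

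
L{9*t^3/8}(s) 27/(4*s^4)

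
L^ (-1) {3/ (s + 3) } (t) 3*exp (-3*t) 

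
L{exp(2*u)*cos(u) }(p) (p - 2) /((p - 2) ^2 + 1) 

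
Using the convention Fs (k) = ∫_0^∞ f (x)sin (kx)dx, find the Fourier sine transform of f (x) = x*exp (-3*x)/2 3*k/ (k^2 + 9)^2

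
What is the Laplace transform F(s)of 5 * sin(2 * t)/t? 5 * atan(2/s)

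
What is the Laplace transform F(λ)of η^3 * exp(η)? 6/(λ - 1)^4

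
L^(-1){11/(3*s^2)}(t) 11*t/3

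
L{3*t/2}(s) 3/(2*s^2)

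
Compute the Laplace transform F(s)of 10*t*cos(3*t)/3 10*(s^2 - 9)/(3*(s^2 + 9)^2)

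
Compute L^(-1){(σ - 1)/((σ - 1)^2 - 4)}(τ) exp(τ)*cosh(2*τ)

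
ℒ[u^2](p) 2/p^3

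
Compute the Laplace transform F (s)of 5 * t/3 5/ (3 * s^2)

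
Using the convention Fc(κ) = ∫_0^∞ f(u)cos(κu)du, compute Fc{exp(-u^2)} sqrt(pi)*exp(-κ^2/4)/2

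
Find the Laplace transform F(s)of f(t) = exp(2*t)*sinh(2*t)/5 2/(5*s*(s - 4))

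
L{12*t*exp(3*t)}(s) 12/(s - 3)^2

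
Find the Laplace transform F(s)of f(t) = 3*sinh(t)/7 3/(7*(s^2 - 1))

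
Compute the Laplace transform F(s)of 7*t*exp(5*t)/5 7/(5*(s - 5)^2)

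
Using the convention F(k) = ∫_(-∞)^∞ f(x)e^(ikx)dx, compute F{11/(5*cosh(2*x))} 11*pi/(10*cosh(pi*k/4))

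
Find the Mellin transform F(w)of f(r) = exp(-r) gamma(w)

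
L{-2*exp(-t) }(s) -2/(s + 1) 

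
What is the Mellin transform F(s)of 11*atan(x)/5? -11*pi*sec(pi*s/2)/(10*s)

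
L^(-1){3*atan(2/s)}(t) 3*sin(2*t)/t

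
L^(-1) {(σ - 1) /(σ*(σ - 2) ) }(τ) exp(τ)*cosh(τ) 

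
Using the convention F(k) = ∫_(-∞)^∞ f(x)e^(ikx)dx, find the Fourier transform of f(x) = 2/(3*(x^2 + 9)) 2*pi*exp(-3*Abs(k))/9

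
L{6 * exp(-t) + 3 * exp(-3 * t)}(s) 6/(s + 1) + 3/(s + 3)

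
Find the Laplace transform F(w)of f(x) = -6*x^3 -36/w^4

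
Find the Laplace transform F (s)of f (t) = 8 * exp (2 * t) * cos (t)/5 8 * (s - 2)/ (5 * ( (s - 2)^2 + 1))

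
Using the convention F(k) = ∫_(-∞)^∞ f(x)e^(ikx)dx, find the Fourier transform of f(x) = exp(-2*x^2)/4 sqrt(2)*sqrt(pi)*exp(-k^2/8)/8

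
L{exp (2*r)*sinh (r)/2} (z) 1/ (2*( (z - 2)^2 - 1))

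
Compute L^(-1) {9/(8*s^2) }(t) 9*t/8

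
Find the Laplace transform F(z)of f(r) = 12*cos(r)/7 12*z/(7*(z^2 + 1))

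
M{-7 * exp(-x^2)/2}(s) -7 * gamma(s/2)/4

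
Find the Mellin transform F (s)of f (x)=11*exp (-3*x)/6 11*gamma (s)/ (6*3^s)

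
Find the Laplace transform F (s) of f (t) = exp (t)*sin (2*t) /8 1/ (4*( (s - 1) ^2 + 4) ) 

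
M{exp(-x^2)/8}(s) gamma(s/2)/16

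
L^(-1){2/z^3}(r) r^2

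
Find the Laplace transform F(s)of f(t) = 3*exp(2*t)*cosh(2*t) 3*(s - 2)/(s*(s - 4))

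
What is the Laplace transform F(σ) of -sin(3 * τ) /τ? -atan(3/σ) 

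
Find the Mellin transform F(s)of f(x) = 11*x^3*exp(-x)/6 11*gamma(s + 3)/6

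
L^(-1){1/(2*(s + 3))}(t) exp(-3*t)/2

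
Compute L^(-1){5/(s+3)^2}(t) 5*t*exp(-3*t)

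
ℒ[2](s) 2/s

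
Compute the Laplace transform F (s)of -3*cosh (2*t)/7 -3*s/ (7*s^2 - 28)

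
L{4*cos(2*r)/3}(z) 4*z/(3*(z^2+4))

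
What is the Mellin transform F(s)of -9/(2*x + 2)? -9*pi*csc(pi*s)/2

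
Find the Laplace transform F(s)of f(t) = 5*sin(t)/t 5*atan(1/s)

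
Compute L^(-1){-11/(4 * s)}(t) -11/4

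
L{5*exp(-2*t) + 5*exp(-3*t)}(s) 5/(s + 3) + 5/(s + 2)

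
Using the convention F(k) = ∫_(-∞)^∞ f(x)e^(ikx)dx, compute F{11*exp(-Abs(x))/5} 22/(5*(k^2 + 1))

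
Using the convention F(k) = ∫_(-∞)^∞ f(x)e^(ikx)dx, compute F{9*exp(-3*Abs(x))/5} 54/(5*(k^2 + 9))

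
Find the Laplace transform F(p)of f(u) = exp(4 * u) 1/(p - 4)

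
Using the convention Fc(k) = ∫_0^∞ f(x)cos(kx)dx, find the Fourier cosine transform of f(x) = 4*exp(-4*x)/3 16/(3*(k^2 + 16))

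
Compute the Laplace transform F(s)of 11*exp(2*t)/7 11/(7*(s - 2))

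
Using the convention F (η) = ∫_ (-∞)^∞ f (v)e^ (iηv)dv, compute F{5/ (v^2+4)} 5*pi*exp (-2*Abs (η))/2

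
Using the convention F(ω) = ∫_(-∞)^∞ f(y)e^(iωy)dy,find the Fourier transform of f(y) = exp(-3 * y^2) sqrt(3) * sqrt(pi) * exp(-ω^2/12)/3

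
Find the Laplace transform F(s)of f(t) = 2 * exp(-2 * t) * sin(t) 2/((s + 2)^2 + 1)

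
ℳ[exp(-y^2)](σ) gamma(σ/2)/2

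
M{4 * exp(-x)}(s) 4 * gamma(s)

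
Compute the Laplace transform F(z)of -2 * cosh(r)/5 -2 * z/(5 * z^2 - 5)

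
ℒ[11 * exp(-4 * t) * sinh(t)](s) 11/((s + 4)^2 - 1)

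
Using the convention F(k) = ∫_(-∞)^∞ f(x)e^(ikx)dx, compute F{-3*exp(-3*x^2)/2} -sqrt(3)*sqrt(pi)*exp(-k^2/12)/2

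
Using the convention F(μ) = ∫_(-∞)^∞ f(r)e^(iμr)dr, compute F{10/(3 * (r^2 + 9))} 10 * pi * exp(-3 * Abs(μ))/9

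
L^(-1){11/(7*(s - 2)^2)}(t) 11*t*exp(2*t)/7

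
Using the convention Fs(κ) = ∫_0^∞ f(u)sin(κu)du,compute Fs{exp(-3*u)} κ/(κ^2 + 9)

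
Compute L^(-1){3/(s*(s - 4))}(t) 3*exp(2*t)*sinh(2*t)/2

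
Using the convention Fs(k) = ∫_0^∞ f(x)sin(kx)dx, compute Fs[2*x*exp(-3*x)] 12*k/(k^2 + 9)^2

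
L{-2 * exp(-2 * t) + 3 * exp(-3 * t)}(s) 3/(s + 3) - 2/(s + 2)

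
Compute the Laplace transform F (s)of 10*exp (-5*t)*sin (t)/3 10/ (3*( (s + 5)^2 + 1))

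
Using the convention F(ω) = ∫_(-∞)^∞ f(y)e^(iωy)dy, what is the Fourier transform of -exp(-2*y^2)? -sqrt(2)*sqrt(pi)*exp(-ω^2/8)/2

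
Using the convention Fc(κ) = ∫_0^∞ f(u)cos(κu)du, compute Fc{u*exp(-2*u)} (4 - κ^2)/(κ^2 + 4)^2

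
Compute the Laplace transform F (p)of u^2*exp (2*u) 2/ (p - 2)^3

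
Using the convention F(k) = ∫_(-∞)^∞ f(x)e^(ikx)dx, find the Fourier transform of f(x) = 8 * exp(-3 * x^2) 8 * sqrt(3) * sqrt(pi) * exp(-k^2/12)/3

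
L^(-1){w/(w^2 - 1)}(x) cosh(x)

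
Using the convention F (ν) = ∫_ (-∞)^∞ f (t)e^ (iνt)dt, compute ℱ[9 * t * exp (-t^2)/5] 9 * I * sqrt (pi) * ν * exp (-ν^2/4)/10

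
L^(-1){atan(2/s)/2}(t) sin(2*t)/(2*t)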